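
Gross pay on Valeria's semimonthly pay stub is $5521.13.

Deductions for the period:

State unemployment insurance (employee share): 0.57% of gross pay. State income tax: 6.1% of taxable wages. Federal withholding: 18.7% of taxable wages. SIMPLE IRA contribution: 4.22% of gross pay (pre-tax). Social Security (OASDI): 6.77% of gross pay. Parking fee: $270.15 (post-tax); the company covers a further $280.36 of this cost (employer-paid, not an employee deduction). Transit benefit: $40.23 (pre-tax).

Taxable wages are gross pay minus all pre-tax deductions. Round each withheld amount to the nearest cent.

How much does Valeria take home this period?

$3271.03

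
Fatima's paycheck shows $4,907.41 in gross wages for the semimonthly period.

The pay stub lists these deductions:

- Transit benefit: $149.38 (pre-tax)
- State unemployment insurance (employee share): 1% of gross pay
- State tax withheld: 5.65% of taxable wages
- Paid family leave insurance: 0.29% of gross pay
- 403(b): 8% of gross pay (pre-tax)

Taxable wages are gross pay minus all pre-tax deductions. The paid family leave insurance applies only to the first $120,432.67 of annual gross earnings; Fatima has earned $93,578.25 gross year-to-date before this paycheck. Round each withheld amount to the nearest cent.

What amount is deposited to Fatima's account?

$4,055.49

Transit benefit: $149.38
403(b): $4,907.41 × 0.08 = $392.59
Pre-tax total = $149.38 + $392.59 = $541.97
Taxable wages = $4,907.41 − $541.97 = $4,365.44
State tax withheld: $4,365.44 × 0.0565 = $246.65
Paid family leave insurance: cap not yet reached, full $4,907.41 is subject → $4,907.41 × 0.0029 = $14.23
State unemployment insurance (employee share): $4,907.41 × 0.01 = $49.07
Total deductions = $149.38 + $392.59 + $246.65 + $14.23 + $49.07 = $851.92
Net pay = $4,907.41 − $851.92 = $4,055.49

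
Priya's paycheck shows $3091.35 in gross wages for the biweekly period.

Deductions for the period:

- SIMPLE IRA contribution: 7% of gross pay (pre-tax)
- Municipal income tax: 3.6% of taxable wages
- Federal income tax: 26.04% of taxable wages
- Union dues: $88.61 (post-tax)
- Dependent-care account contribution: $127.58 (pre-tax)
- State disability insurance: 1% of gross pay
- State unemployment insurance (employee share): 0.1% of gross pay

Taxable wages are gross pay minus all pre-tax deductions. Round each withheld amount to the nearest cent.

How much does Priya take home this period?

$1810.44

Dependent-care account contribution: $127.58
SIMPLE IRA contribution: $3091.35 × 0.07 = $216.39
Pre-tax total = $127.58 + $216.39 = $343.97
Taxable wages = $3091.35 − $343.97 = $2747.38
Municipal income tax: $2747.38 × 0.036 = $98.91
Federal income tax: $2747.38 × 0.2604 = $715.42
State disability insurance: $3091.35 × 0.01 = $30.91
State unemployment insurance (employee share): $3091.35 × 0.001 = $3.09
Union dues: $88.61
Total deductions = $127.58 + $216.39 + $98.91 + $715.42 + $30.91 + $3.09 + $88.61 = $1280.91
Net pay = $3091.35 − $1280.91 = $1810.44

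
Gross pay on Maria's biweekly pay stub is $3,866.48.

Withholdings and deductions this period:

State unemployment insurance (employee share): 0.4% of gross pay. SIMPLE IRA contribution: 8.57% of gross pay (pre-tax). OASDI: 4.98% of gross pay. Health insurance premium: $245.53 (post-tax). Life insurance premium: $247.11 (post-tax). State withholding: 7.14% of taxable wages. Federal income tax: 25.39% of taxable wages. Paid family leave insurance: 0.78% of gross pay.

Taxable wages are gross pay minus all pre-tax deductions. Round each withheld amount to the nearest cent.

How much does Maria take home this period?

$1,654.32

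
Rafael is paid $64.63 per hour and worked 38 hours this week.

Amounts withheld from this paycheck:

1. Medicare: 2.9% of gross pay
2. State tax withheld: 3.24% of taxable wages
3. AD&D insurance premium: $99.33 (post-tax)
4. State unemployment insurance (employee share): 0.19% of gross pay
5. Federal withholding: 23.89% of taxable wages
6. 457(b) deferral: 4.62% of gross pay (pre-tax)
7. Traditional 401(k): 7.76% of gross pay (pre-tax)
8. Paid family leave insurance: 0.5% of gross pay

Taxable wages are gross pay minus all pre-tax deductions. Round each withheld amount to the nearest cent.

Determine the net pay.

Gross pay: 38 × $64.63 = $2,455.94
457(b) deferral: $2,455.94 × 0.0462 = $113.46
Traditional 401(k): $2,455.94 × 0.0776 = $190.58
Pre-tax total = $113.46 + $190.58 = $304.04
Taxable wages = $2,455.94 − $304.04 = $2,151.90
State tax withheld: $2,151.90 × 0.0324 = $69.72
Federal withholding: $2,151.90 × 0.2389 = $514.09
Medicare: $2,455.94 × 0.029 = $71.22
State unemployment insurance (employee share): $2,455.94 × 0.0019 = $4.67
Paid family leave insurance: $2,455.94 × 0.005 = $12.28
AD&D insurance premium: $99.33
Total deductions = $113.46 + $190.58 + $69.72 + $514.09 + $71.22 + $4.67 + $12.28 + $99.33 = $1,075.35
Net pay = $2,455.94 − $1,075.35 = $1,380.59

$1,380.59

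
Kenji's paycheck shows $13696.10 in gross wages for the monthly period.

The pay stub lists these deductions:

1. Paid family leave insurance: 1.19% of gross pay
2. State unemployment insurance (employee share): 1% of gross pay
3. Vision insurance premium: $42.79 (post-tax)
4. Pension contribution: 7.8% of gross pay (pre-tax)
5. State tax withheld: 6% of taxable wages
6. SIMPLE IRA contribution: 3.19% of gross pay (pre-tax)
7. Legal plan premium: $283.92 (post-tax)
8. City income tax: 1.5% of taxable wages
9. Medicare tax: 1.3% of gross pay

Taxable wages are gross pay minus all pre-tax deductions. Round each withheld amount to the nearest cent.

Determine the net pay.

$10471.88

SIMPLE IRA contribution: $13696.10 × 0.0319 = $436.91
Pension contribution: $13696.10 × 0.078 = $1068.30
Pre-tax total = $436.91 + $1068.30 = $1505.21
Taxable wages = $13696.10 − $1505.21 = $12190.89
City income tax: $12190.89 × 0.015 = $182.86
State tax withheld: $12190.89 × 0.06 = $731.45
Medicare tax: $13696.10 × 0.013 = $178.05
State unemployment insurance (employee share): $13696.10 × 0.01 = $136.96
Paid family leave insurance: $13696.10 × 0.0119 = $162.98
Legal plan premium: $283.92
Vision insurance premium: $42.79
Total deductions = $436.91 + $1068.30 + $182.86 + $731.45 + $178.05 + $136.96 + $162.98 + $283.92 + $42.79 = $3224.22
Net pay = $13696.10 − $3224.22 = $10471.88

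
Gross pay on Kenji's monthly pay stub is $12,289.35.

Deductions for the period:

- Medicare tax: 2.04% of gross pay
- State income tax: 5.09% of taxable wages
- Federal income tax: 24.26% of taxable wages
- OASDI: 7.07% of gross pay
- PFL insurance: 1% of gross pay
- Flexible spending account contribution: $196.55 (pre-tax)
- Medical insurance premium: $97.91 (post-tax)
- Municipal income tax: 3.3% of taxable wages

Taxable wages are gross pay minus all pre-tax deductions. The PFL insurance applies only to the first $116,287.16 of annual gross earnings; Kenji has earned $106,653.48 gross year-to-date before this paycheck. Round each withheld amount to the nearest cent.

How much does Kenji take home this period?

$6,830.70

Flexible spending account contribution: $196.55
Taxable wages = $12,289.35 − $196.55 = $12,092.80
Municipal income tax: $12,092.80 × 0.033 = $399.06
Federal income tax: $12,092.80 × 0.2426 = $2,933.71
State income tax: $12,092.80 × 0.0509 = $615.52
OASDI: $12,289.35 × 0.0707 = $868.86
Medicare tax: $12,289.35 × 0.0204 = $250.70
PFL insurance: only $116,287.16 − $106,653.48 = $9,633.68 of this check is subject → $9,633.68 × 0.01 = $96.34
Medical insurance premium: $97.91
Total deductions = $196.55 + $399.06 + $2,933.71 + $615.52 + $868.86 + $250.70 + $96.34 + $97.91 = $5,458.65
Net pay = $12,289.35 − $5,458.65 = $6,830.70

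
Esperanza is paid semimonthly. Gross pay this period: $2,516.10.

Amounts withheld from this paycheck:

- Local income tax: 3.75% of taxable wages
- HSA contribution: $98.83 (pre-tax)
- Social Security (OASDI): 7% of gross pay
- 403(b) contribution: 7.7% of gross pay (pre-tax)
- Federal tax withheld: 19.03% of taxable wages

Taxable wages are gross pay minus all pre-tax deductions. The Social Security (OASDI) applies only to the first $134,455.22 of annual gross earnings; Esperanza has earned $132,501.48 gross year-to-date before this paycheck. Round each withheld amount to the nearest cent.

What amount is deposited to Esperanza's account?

$1,580.25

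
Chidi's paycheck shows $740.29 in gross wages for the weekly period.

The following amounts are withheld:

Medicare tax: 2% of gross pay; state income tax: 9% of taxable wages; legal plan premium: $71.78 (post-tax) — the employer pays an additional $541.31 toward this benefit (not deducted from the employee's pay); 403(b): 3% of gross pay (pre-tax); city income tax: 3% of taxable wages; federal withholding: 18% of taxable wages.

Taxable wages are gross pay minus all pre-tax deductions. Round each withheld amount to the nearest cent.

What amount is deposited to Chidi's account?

$416.07

403(b): $740.29 × 0.03 = $22.21
Taxable wages = $740.29 − $22.21 = $718.08
City income tax: $718.08 × 0.03 = $21.54
State income tax: $718.08 × 0.09 = $64.63
Federal withholding: $718.08 × 0.18 = $129.25
Medicare tax: $740.29 × 0.02 = $14.81
Legal plan premium: $71.78
(Employer's $541.31 toward legal plan premium is not withheld from the employee.)
Total deductions = $22.21 + $21.54 + $64.63 + $129.25 + $14.81 + $71.78 = $324.22
Net pay = $740.29 − $324.22 = $416.07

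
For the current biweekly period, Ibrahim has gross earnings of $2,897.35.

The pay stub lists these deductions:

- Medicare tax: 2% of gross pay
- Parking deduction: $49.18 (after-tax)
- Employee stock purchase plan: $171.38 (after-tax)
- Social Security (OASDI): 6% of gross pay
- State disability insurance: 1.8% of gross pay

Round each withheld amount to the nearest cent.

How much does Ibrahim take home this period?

$2,392.85

State disability insurance: $2,897.35 × 0.018 = $52.15
Social Security (OASDI): $2,897.35 × 0.06 = $173.84
Medicare tax: $2,897.35 × 0.02 = $57.95
Parking deduction: $49.18
Employee stock purchase plan: $171.38
Total deductions = $52.15 + $173.84 + $57.95 + $49.18 + $171.38 = $504.50
Net pay = $2,897.35 − $504.50 = $2,392.85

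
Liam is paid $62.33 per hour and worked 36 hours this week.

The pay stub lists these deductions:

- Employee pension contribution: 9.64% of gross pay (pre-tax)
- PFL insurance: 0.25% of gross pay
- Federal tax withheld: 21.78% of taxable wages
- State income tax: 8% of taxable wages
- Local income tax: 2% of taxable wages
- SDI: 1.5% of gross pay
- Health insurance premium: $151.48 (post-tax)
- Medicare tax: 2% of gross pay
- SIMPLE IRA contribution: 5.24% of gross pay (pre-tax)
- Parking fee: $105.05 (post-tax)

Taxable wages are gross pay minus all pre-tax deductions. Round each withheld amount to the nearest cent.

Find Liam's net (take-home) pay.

$962.31

Gross pay: 36 × $62.33 = $2243.88
Employee pension contribution: $2243.88 × 0.0964 = $216.31
SIMPLE IRA contribution: $2243.88 × 0.0524 = $117.58
Pre-tax total = $216.31 + $117.58 = $333.89
Taxable wages = $2243.88 − $333.89 = $1909.99
State income tax: $1909.99 × 0.08 = $152.80
Local income tax: $1909.99 × 0.02 = $38.20
Federal tax withheld: $1909.99 × 0.2178 = $416.00
PFL insurance: $2243.88 × 0.0025 = $5.61
SDI: $2243.88 × 0.015 = $33.66
Medicare tax: $2243.88 × 0.02 = $44.88
Parking fee: $105.05
Health insurance premium: $151.48
Total deductions = $216.31 + $117.58 + $152.80 + $38.20 + $416.00 + $5.61 + $33.66 + $44.88 + $105.05 + $151.48 = $1281.57
Net pay = $2243.88 − $1281.57 = $962.31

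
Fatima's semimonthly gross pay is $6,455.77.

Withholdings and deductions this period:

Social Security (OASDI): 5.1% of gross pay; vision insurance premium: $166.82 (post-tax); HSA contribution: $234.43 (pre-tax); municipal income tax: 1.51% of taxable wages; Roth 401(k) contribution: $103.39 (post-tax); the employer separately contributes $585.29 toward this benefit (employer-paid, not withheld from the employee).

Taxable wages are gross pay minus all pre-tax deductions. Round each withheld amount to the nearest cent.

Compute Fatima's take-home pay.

$5,527.95

HSA contribution: $234.43
Taxable wages = $6,455.77 − $234.43 = $6,221.34
Municipal income tax: $6,221.34 × 0.0151 = $93.94
Social Security (OASDI): $6,455.77 × 0.051 = $329.24
Roth 401(k) contribution: $103.39
Vision insurance premium: $166.82
(Employer's $585.29 toward Roth 401(k) contribution is not withheld from the employee.)
Total deductions = $234.43 + $93.94 + $329.24 + $103.39 + $166.82 = $927.82
Net pay = $6,455.77 − $927.82 = $5,527.95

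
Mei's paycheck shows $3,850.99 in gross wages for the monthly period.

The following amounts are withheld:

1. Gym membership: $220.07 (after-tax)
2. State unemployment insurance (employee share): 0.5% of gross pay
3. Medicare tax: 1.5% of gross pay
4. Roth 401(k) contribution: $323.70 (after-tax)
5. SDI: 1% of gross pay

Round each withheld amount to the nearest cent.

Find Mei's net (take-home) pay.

$3,191.70

State unemployment insurance (employee share): $3,850.99 × 0.005 = $19.25
SDI: $3,850.99 × 0.01 = $38.51
Medicare tax: $3,850.99 × 0.015 = $57.76
Roth 401(k) contribution: $323.70
Gym membership: $220.07
Total deductions = $19.25 + $38.51 + $57.76 + $323.70 + $220.07 = $659.29
Net pay = $3,850.99 − $659.29 = $3,191.70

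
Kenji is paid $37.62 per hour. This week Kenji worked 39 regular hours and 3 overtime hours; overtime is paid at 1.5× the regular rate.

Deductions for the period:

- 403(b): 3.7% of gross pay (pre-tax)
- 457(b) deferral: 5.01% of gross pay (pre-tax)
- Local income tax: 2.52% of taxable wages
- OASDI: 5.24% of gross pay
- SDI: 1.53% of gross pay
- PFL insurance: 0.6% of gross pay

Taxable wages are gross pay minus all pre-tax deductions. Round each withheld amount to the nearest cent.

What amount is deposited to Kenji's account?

$1335.67

Regular pay: 39 × $37.62 = $1467.18
Overtime pay: 3 × $37.62 × 1.5 = $169.29
Gross pay = $1467.18 + $169.29 = $1636.47
403(b): $1636.47 × 0.037 = $60.55
457(b) deferral: $1636.47 × 0.0501 = $81.99
Pre-tax total = $60.55 + $81.99 = $142.54
Taxable wages = $1636.47 − $142.54 = $1493.93
Local income tax: $1493.93 × 0.0252 = $37.65
SDI: $1636.47 × 0.0153 = $25.04
OASDI: $1636.47 × 0.0524 = $85.75
PFL insurance: $1636.47 × 0.006 = $9.82
Total deductions = $60.55 + $81.99 + $37.65 + $25.04 + $85.75 + $9.82 = $300.80
Net pay = $1636.47 − $300.80 = $1335.67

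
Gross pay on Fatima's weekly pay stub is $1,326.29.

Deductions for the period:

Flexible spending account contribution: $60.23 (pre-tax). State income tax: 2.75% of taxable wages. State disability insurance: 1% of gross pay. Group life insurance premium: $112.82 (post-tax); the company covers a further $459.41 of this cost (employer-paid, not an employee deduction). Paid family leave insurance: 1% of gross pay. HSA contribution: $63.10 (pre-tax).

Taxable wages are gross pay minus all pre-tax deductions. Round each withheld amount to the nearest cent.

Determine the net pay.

HSA contribution: $63.10
Flexible spending account contribution: $60.23
Pre-tax total = $63.10 + $60.23 = $123.33
Taxable wages = $1,326.29 − $123.33 = $1,202.96
State income tax: $1,202.96 × 0.0275 = $33.08
State disability insurance: $1,326.29 × 0.01 = $13.26
Paid family leave insurance: $1,326.29 × 0.01 = $13.26
Group life insurance premium: $112.82
(Employer's $459.41 toward group life insurance premium is not withheld from the employee.)
Total deductions = $63.10 + $60.23 + $33.08 + $13.26 + $13.26 + $112.82 = $295.75
Net pay = $1,326.29 − $295.75 = $1,030.54

$1,030.54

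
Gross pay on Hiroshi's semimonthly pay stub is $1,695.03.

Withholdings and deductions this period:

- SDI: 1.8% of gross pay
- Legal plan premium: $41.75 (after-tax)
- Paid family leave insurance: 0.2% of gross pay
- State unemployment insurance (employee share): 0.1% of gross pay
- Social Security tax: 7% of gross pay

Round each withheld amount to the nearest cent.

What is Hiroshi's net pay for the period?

$1,499.03

SDI: $1,695.03 × 0.018 = $30.51
Social Security tax: $1,695.03 × 0.07 = $118.65
Paid family leave insurance: $1,695.03 × 0.002 = $3.39
State unemployment insurance (employee share): $1,695.03 × 0.001 = $1.70
Legal plan premium: $41.75
Total deductions = $30.51 + $118.65 + $3.39 + $1.70 + $41.75 = $196.00
Net pay = $1,695.03 − $196.00 = $1,499.03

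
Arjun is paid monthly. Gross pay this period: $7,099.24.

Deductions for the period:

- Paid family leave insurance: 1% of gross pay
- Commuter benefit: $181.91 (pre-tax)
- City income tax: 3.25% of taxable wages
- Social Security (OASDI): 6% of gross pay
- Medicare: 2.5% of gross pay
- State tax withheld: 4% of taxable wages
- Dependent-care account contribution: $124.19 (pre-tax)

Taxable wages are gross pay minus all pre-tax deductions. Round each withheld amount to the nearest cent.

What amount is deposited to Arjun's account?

$5,626.21

Commuter benefit: $181.91
Dependent-care account contribution: $124.19
Pre-tax total = $181.91 + $124.19 = $306.10
Taxable wages = $7,099.24 − $306.10 = $6,793.14
City income tax: $6,793.14 × 0.0325 = $220.78
State tax withheld: $6,793.14 × 0.04 = $271.73
Paid family leave insurance: $7,099.24 × 0.01 = $70.99
Social Security (OASDI): $7,099.24 × 0.06 = $425.95
Medicare: $7,099.24 × 0.025 = $177.48
Total deductions = $181.91 + $124.19 + $220.78 + $271.73 + $70.99 + $425.95 + $177.48 = $1,473.03
Net pay = $7,099.24 − $1,473.03 = $5,626.21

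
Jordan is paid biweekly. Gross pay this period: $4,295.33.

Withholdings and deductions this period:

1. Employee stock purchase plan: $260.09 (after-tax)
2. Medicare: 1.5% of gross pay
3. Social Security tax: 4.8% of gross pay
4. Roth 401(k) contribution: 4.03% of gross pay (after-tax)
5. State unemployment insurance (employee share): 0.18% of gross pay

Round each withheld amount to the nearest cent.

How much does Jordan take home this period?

$3,583.80

Social Security tax: $4,295.33 × 0.048 = $206.18
Medicare: $4,295.33 × 0.015 = $64.43
State unemployment insurance (employee share): $4,295.33 × 0.0018 = $7.73
Roth 401(k) contribution: $4,295.33 × 0.0403 = $173.10
Employee stock purchase plan: $260.09
Total deductions = $206.18 + $64.43 + $7.73 + $173.10 + $260.09 = $711.53
Net pay = $4,295.33 − $711.53 = $3,583.80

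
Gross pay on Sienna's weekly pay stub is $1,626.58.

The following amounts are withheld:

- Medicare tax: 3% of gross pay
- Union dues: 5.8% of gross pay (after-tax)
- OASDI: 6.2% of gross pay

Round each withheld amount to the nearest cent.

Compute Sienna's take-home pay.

$1,382.59

Medicare tax: $1,626.58 × 0.03 = $48.80
OASDI: $1,626.58 × 0.062 = $100.85
Union dues: $1,626.58 × 0.058 = $94.34
Total deductions = $48.80 + $100.85 + $94.34 = $243.99
Net pay = $1,626.58 − $243.99 = $1,382.59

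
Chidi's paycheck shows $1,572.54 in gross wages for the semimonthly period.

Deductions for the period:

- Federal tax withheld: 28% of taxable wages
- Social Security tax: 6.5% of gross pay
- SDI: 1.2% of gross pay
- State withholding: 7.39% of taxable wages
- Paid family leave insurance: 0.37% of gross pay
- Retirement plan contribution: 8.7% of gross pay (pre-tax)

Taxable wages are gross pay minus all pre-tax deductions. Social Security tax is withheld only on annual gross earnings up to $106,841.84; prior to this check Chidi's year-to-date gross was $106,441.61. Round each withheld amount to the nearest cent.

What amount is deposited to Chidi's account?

$876.93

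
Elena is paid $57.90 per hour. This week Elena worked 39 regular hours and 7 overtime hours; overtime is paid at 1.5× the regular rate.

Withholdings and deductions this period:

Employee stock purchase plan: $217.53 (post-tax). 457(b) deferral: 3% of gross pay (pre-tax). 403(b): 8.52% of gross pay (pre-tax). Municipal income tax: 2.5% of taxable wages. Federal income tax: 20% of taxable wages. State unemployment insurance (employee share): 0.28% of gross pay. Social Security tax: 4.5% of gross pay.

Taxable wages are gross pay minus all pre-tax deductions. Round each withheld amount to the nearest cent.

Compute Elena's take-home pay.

$1610.78

Regular pay: 39 × $57.90 = $2258.10
Overtime pay: 7 × $57.90 × 1.5 = $607.95
Gross pay = $2258.10 + $607.95 = $2866.05
457(b) deferral: $2866.05 × 0.03 = $85.98
403(b): $2866.05 × 0.0852 = $244.19
Pre-tax total = $85.98 + $244.19 = $330.17
Taxable wages = $2866.05 − $330.17 = $2535.88
Federal income tax: $2535.88 × 0.2 = $507.18
Municipal income tax: $2535.88 × 0.025 = $63.40
Social Security tax: $2866.05 × 0.045 = $128.97
State unemployment insurance (employee share): $2866.05 × 0.0028 = $8.02
Employee stock purchase plan: $217.53
Total deductions = $85.98 + $244.19 + $507.18 + $63.40 + $128.97 + $8.02 + $217.53 = $1255.27
Net pay = $2866.05 − $1255.27 = $1610.78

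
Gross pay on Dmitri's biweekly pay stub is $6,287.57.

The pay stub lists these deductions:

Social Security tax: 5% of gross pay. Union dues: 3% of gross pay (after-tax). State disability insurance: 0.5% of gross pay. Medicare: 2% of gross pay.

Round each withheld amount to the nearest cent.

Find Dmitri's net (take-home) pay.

$5,627.37

Medicare: $6,287.57 × 0.02 = $125.75
Social Security tax: $6,287.57 × 0.05 = $314.38
State disability insurance: $6,287.57 × 0.005 = $31.44
Union dues: $6,287.57 × 0.03 = $188.63
Total deductions = $125.75 + $314.38 + $31.44 + $188.63 = $660.20
Net pay = $6,287.57 − $660.20 = $5,627.37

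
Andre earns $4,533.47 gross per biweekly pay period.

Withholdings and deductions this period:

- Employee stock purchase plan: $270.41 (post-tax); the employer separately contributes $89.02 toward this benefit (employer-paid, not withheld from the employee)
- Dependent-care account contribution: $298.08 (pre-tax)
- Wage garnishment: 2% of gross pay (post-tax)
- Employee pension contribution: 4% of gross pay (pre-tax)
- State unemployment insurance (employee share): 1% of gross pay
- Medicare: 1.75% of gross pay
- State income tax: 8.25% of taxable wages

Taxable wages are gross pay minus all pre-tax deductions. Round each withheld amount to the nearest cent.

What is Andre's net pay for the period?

$3,233.84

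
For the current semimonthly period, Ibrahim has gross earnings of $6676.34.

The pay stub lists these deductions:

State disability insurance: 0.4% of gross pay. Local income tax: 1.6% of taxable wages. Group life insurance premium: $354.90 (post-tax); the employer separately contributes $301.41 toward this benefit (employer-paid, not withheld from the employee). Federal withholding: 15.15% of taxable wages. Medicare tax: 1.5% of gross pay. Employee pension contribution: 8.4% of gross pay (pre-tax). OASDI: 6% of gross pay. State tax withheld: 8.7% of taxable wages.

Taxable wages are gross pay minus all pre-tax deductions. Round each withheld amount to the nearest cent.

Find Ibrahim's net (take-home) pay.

$3676.79

Employee pension contribution: $6676.34 × 0.084 = $560.81
Taxable wages = $6676.34 − $560.81 = $6115.53
State tax withheld: $6115.53 × 0.087 = $532.05
Federal withholding: $6115.53 × 0.1515 = $926.50
Local income tax: $6115.53 × 0.016 = $97.85
OASDI: $6676.34 × 0.06 = $400.58
Medicare tax: $6676.34 × 0.015 = $100.15
State disability insurance: $6676.34 × 0.004 = $26.71
Group life insurance premium: $354.90
(Employer's $301.41 toward group life insurance premium is not withheld from the employee.)
Total deductions = $560.81 + $532.05 + $926.50 + $97.85 + $400.58 + $100.15 + $26.71 + $354.90 = $2999.55
Net pay = $6676.34 − $2999.55 = $3676.79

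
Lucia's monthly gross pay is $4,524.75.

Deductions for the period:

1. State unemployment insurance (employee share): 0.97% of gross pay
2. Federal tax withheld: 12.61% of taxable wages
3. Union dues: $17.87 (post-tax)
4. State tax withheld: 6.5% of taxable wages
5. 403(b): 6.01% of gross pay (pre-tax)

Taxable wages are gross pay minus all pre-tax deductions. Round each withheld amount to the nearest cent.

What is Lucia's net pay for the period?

$3,378.34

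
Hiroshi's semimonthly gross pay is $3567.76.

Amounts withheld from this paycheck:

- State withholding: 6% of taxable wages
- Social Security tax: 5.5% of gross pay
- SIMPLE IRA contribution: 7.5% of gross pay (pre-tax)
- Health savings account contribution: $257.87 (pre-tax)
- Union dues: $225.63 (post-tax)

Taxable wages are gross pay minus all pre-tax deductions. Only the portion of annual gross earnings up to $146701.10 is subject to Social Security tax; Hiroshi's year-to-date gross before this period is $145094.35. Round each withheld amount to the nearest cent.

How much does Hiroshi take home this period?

SIMPLE IRA contribution: $3567.76 × 0.075 = $267.58
Health savings account contribution: $257.87
Pre-tax total = $267.58 + $257.87 = $525.45
Taxable wages = $3567.76 − $525.45 = $3042.31
State withholding: $3042.31 × 0.06 = $182.54
Social Security tax: only $146701.10 − $145094.35 = $1606.75 of this check is subject → $1606.75 × 0.055 = $88.37
Union dues: $225.63
Total deductions = $267.58 + $257.87 + $182.54 + $88.37 + $225.63 = $1021.99
Net pay = $3567.76 − $1021.99 = $2545.77

$2545.77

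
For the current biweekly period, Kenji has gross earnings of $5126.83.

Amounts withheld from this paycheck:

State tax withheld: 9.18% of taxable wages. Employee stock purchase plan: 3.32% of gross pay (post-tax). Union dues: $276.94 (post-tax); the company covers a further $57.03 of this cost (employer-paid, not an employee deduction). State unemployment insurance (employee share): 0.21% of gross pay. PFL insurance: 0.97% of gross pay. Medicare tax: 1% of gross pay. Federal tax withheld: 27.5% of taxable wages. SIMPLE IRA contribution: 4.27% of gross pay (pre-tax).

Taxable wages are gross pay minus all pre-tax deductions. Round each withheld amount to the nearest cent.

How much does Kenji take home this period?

SIMPLE IRA contribution: $5126.83 × 0.0427 = $218.92
Taxable wages = $5126.83 − $218.92 = $4907.91
Federal tax withheld: $4907.91 × 0.275 = $1349.68
State tax withheld: $4907.91 × 0.0918 = $450.55
PFL insurance: $5126.83 × 0.0097 = $49.73
Medicare tax: $5126.83 × 0.01 = $51.27
State unemployment insurance (employee share): $5126.83 × 0.0021 = $10.77
Employee stock purchase plan: $5126.83 × 0.0332 = $170.21
Union dues: $276.94
(Employer's $57.03 toward union dues is not withheld from the employee.)
Total deductions = $218.92 + $1349.68 + $450.55 + $49.73 + $51.27 + $10.77 + $170.21 + $276.94 = $2578.07
Net pay = $5126.83 − $2578.07 = $2548.76

$2548.76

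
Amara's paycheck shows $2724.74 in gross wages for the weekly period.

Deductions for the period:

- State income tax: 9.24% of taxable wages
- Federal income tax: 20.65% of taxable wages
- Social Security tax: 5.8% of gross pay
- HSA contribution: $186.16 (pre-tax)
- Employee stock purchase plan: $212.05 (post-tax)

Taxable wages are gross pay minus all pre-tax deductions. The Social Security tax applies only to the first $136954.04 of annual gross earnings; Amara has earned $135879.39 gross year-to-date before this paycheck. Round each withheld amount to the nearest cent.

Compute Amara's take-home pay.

$1505.42

HSA contribution: $186.16
Taxable wages = $2724.74 − $186.16 = $2538.58
Federal income tax: $2538.58 × 0.2065 = $524.22
State income tax: $2538.58 × 0.0924 = $234.56
Social Security tax: only $136954.04 − $135879.39 = $1074.65 of this check is subject → $1074.65 × 0.058 = $62.33
Employee stock purchase plan: $212.05
Total deductions = $186.16 + $524.22 + $234.56 + $62.33 + $212.05 = $1219.32
Net pay = $2724.74 − $1219.32 = $1505.42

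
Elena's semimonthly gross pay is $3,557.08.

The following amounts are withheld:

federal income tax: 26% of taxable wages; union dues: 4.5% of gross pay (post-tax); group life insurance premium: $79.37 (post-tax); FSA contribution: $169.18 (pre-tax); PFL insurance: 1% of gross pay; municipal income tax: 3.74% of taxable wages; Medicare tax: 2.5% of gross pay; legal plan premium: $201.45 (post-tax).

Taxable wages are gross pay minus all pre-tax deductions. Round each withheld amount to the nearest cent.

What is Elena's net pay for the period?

FSA contribution: $169.18
Taxable wages = $3,557.08 − $169.18 = $3,387.90
Municipal income tax: $3,387.90 × 0.0374 = $126.71
Federal income tax: $3,387.90 × 0.26 = $880.85
PFL insurance: $3,557.08 × 0.01 = $35.57
Medicare tax: $3,557.08 × 0.025 = $88.93
Union dues: $3,557.08 × 0.045 = $160.07
Group life insurance premium: $79.37
Legal plan premium: $201.45
Total deductions = $169.18 + $126.71 + $880.85 + $35.57 + $88.93 + $160.07 + $79.37 + $201.45 = $1,742.13
Net pay = $3,557.08 − $1,742.13 = $1,814.95

$1,814.95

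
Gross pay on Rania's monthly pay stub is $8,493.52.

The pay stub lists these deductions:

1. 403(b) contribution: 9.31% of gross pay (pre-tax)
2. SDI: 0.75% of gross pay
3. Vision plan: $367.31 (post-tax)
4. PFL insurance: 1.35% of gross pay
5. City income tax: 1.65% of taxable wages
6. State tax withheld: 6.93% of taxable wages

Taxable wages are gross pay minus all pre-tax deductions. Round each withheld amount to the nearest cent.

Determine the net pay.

$6,496.20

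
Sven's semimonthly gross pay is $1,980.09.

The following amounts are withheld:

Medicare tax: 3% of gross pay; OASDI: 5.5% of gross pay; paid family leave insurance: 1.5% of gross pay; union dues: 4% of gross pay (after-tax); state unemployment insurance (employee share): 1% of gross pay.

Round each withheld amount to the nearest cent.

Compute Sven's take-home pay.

$1,683.09

Paid family leave insurance: $1,980.09 × 0.015 = $29.70
State unemployment insurance (employee share): $1,980.09 × 0.01 = $19.80
Medicare tax: $1,980.09 × 0.03 = $59.40
OASDI: $1,980.09 × 0.055 = $108.90
Union dues: $1,980.09 × 0.04 = $79.20
Total deductions = $29.70 + $19.80 + $59.40 + $108.90 + $79.20 = $297.00
Net pay = $1,980.09 − $297.00 = $1,683.09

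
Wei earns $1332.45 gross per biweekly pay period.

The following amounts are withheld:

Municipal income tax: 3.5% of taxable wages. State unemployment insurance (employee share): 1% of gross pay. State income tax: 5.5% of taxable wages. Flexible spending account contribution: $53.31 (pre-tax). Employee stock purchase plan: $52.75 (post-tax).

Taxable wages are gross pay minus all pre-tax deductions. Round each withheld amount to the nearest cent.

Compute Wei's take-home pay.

Flexible spending account contribution: $53.31
Taxable wages = $1332.45 − $53.31 = $1279.14
Municipal income tax: $1279.14 × 0.035 = $44.77
State income tax: $1279.14 × 0.055 = $70.35
State unemployment insurance (employee share): $1332.45 × 0.01 = $13.32
Employee stock purchase plan: $52.75
Total deductions = $53.31 + $44.77 + $70.35 + $13.32 + $52.75 = $234.50
Net pay = $1332.45 − $234.50 = $1097.95

$1097.95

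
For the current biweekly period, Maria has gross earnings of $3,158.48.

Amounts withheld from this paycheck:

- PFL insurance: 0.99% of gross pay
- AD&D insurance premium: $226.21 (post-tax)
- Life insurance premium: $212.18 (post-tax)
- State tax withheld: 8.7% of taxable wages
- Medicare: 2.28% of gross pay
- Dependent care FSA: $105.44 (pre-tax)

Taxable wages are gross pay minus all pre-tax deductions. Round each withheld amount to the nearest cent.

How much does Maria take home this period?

Dependent care FSA: $105.44
Taxable wages = $3,158.48 − $105.44 = $3,053.04
State tax withheld: $3,053.04 × 0.087 = $265.61
Medicare: $3,158.48 × 0.0228 = $72.01
PFL insurance: $3,158.48 × 0.0099 = $31.27
Life insurance premium: $212.18
AD&D insurance premium: $226.21
Total deductions = $105.44 + $265.61 + $72.01 + $31.27 + $212.18 + $226.21 = $912.72
Net pay = $3,158.48 − $912.72 = $2,245.76

$2,245.76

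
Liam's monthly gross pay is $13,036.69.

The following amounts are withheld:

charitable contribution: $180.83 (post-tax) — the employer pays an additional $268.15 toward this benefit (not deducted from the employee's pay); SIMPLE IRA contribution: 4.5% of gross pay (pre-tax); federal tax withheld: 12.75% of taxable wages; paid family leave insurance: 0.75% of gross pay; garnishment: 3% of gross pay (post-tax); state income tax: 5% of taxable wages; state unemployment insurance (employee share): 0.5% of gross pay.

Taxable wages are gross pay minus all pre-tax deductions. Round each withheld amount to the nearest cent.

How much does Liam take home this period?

$9,505.27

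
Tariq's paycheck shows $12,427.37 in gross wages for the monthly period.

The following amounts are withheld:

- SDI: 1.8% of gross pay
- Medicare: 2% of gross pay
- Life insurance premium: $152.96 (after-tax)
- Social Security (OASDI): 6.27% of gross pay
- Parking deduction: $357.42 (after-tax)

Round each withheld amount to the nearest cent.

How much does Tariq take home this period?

$10,665.55

SDI: $12,427.37 × 0.018 = $223.69
Medicare: $12,427.37 × 0.02 = $248.55
Social Security (OASDI): $12,427.37 × 0.0627 = $779.20
Life insurance premium: $152.96
Parking deduction: $357.42
Total deductions = $223.69 + $248.55 + $779.20 + $152.96 + $357.42 = $1,761.82
Net pay = $12,427.37 − $1,761.82 = $10,665.55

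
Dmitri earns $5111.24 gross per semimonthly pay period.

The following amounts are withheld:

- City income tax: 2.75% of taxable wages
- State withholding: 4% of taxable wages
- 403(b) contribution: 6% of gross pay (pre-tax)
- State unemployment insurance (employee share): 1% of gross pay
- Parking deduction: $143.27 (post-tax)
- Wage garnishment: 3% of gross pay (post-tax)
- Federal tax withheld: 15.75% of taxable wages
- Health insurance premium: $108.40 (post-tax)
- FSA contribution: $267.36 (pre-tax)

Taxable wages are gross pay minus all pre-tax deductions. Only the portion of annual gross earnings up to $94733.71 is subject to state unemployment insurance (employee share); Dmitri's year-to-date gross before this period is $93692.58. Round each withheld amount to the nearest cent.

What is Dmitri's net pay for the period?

FSA contribution: $267.36
403(b) contribution: $5111.24 × 0.06 = $306.67
Pre-tax total = $267.36 + $306.67 = $574.03
Taxable wages = $5111.24 − $574.03 = $4537.21
State withholding: $4537.21 × 0.04 = $181.49
City income tax: $4537.21 × 0.0275 = $124.77
Federal tax withheld: $4537.21 × 0.1575 = $714.61
State unemployment insurance (employee share): only $94733.71 − $93692.58 = $1041.13 of this check is subject → $1041.13 × 0.01 = $10.41
Parking deduction: $143.27
Health insurance premium: $108.40
Wage garnishment: $5111.24 × 0.03 = $153.34
Total deductions = $267.36 + $306.67 + $181.49 + $124.77 + $714.61 + $10.41 + $143.27 + $108.40 + $153.34 = $2010.32
Net pay = $5111.24 − $2010.32 = $3100.92

$3100.92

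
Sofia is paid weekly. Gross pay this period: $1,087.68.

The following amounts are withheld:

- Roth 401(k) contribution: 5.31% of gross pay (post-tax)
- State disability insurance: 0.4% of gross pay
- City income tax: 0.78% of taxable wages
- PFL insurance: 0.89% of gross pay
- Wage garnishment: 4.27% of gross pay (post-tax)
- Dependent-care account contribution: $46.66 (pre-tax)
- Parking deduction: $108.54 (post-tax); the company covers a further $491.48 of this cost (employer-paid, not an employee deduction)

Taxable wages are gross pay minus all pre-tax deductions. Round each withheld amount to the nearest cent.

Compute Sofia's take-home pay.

Dependent-care account contribution: $46.66
Taxable wages = $1,087.68 − $46.66 = $1,041.02
City income tax: $1,041.02 × 0.0078 = $8.12
PFL insurance: $1,087.68 × 0.0089 = $9.68
State disability insurance: $1,087.68 × 0.004 = $4.35
Parking deduction: $108.54
Wage garnishment: $1,087.68 × 0.0427 = $46.44
Roth 401(k) contribution: $1,087.68 × 0.0531 = $57.76
(Employer's $491.48 toward parking deduction is not withheld from the employee.)
Total deductions = $46.66 + $8.12 + $9.68 + $4.35 + $108.54 + $46.44 + $57.76 = $281.55
Net pay = $1,087.68 − $281.55 = $806.13

$806.13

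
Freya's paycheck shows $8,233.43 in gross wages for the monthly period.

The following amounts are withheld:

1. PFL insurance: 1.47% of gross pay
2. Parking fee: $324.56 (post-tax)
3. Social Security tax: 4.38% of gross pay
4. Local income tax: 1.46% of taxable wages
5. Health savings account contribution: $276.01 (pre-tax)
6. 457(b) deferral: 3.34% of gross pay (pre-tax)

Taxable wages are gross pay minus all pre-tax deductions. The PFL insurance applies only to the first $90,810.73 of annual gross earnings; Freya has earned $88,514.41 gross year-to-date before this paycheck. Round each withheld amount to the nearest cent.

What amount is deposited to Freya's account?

$6,851.32

457(b) deferral: $8,233.43 × 0.0334 = $275.00
Health savings account contribution: $276.01
Pre-tax total = $275.00 + $276.01 = $551.01
Taxable wages = $8,233.43 − $551.01 = $7,682.42
Local income tax: $7,682.42 × 0.0146 = $112.16
Social Security tax: $8,233.43 × 0.0438 = $360.62
PFL insurance: only $90,810.73 − $88,514.41 = $2,296.32 of this check is subject → $2,296.32 × 0.0147 = $33.76
Parking fee: $324.56
Total deductions = $275.00 + $276.01 + $112.16 + $360.62 + $33.76 + $324.56 = $1,382.11
Net pay = $8,233.43 − $1,382.11 = $6,851.32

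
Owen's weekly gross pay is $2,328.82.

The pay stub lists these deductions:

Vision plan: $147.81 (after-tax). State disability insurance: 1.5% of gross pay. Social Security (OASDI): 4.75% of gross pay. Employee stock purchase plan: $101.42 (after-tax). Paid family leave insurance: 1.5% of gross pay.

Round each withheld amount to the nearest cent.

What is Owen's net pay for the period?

Social Security (OASDI): $2,328.82 × 0.0475 = $110.62
State disability insurance: $2,328.82 × 0.015 = $34.93
Paid family leave insurance: $2,328.82 × 0.015 = $34.93
Employee stock purchase plan: $101.42
Vision plan: $147.81
Total deductions = $110.62 + $34.93 + $34.93 + $101.42 + $147.81 = $429.71
Net pay = $2,328.82 − $429.71 = $1,899.11

$1,899.11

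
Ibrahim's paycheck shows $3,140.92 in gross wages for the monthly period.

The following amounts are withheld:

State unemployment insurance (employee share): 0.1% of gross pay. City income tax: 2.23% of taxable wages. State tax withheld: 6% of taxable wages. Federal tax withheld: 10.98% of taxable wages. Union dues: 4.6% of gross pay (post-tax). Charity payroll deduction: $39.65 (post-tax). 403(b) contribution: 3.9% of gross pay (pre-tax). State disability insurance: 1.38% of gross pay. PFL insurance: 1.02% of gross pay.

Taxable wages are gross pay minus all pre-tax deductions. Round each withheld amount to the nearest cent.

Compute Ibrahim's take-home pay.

$2,175.93

403(b) contribution: $3,140.92 × 0.039 = $122.50
Taxable wages = $3,140.92 − $122.50 = $3,018.42
Federal tax withheld: $3,018.42 × 0.1098 = $331.42
State tax withheld: $3,018.42 × 0.06 = $181.11
City income tax: $3,018.42 × 0.0223 = $67.31
State disability insurance: $3,140.92 × 0.0138 = $43.34
State unemployment insurance (employee share): $3,140.92 × 0.001 = $3.14
PFL insurance: $3,140.92 × 0.0102 = $32.04
Charity payroll deduction: $39.65
Union dues: $3,140.92 × 0.046 = $144.48
Total deductions = $122.50 + $331.42 + $181.11 + $67.31 + $43.34 + $3.14 + $32.04 + $39.65 + $144.48 = $964.99
Net pay = $3,140.92 − $964.99 = $2,175.93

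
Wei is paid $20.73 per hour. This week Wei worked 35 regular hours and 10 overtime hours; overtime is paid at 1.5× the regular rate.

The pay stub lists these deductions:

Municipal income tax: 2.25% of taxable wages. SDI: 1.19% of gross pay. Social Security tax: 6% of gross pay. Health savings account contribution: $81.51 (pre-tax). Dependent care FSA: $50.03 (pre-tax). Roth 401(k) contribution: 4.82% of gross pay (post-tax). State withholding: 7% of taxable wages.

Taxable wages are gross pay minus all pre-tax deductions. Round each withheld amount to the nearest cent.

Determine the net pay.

$696.77

Regular pay: 35 × $20.73 = $725.55
Overtime pay: 10 × $20.73 × 1.5 = $310.95
Gross pay = $725.55 + $310.95 = $1036.50
Health savings account contribution: $81.51
Dependent care FSA: $50.03
Pre-tax total = $81.51 + $50.03 = $131.54
Taxable wages = $1036.50 − $131.54 = $904.96
Municipal income tax: $904.96 × 0.0225 = $20.36
State withholding: $904.96 × 0.07 = $63.35
Social Security tax: $1036.50 × 0.06 = $62.19
SDI: $1036.50 × 0.0119 = $12.33
Roth 401(k) contribution: $1036.50 × 0.0482 = $49.96
Total deductions = $81.51 + $50.03 + $20.36 + $63.35 + $62.19 + $12.33 + $49.96 = $339.73
Net pay = $1036.50 − $339.73 = $696.77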